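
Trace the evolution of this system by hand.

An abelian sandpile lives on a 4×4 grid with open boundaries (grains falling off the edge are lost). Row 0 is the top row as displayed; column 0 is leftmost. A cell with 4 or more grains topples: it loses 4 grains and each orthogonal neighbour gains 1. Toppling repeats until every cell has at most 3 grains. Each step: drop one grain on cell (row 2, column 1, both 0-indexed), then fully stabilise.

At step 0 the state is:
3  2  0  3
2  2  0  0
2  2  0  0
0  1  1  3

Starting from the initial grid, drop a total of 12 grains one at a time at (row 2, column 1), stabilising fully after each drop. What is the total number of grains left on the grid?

[0] 3  2  0  3
2  2  0  0
2  2  0  0
0  1  1  3
[1] 3  2  0  3
2  2  0  0
2  3  0  0
0  1  1  3
[2] 3  2  0  3
2  3  0  0
3  0  1  0
0  2  1  3
[3] 3  2  0  3
2  3  0  0
3  1  1  0
0  2  1  3
[4] 3  2  0  3
2  3  0  0
3  2  1  0
0  2  1  3
[5] 3  2  0  3
2  3  0  0
3  3  1  0
0  2  1  3
[6] 1  0  1  3
1  2  1  0
1  2  2  0
1  3  1  3
[7] 1  0  1  3
1  2  1  0
1  3  2  0
1  3  1  3
[8] 1  0  1  3
1  3  1  0
2  1  3  0
2  0  2  3
[9] 1  0  1  3
1  3  1  0
2  2  3  0
2  0  2  3
[10] 1  0  1  3
1  3  1  0
2  3  3  0
2  0  2  3
[11] 1  1  1  3
2  0  3  0
3  2  0  1
2  1  3  3
[12] 1  1  1  3
2  0  3  0
3  3  0  1
2  1  3  3

27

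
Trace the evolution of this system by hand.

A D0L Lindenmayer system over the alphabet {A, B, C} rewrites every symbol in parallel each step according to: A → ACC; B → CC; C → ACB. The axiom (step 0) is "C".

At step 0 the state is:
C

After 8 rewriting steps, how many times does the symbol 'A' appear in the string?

1162

gen 0: C
gen 1: ACB
gen 2: ACCACBCC
gen 3: ACCACBACBACCACBCCACBACB
gen 4: ACCACBACBACCACBCCACCACBCCACCACBACBACCACBCCACBACBACCACBCCACCACBCC
gen 5: ACCACBACBACCACBCCACCACBCCACCACBACBACCACBCCACBACBACCACBACBA…CBCCACCACBCCACCACBACBACCACBCCACBACBACCACBACBACCACBCCACBACB  (len 181)
gen 6: ACCACBACBACCACBCCACCACBCCACCACBACBACCACBCCACBACBACCACBACBA…ACBACCACBCCACCACBCCACCACBACBACCACBCCACBACBACCACBCCACCACBCC  (len 508)
gen 7: ACCACBACBACCACBCCACCACBCCACCACBACBACCACBCCACBACBACCACBACBA…CBCCACCACBCCACCACBACBACCACBCCACBACBACCACBACBACCACBCCACBACB  (len 1431)
gen 8: ACCACBACBACCACBCCACCACBCCACCACBACBACCACBCCACBACBACCACBACBA…ACBACCACBCCACCACBCCACCACBACBACCACBCCACBACBACCACBCCACCACBCC  (len 4024)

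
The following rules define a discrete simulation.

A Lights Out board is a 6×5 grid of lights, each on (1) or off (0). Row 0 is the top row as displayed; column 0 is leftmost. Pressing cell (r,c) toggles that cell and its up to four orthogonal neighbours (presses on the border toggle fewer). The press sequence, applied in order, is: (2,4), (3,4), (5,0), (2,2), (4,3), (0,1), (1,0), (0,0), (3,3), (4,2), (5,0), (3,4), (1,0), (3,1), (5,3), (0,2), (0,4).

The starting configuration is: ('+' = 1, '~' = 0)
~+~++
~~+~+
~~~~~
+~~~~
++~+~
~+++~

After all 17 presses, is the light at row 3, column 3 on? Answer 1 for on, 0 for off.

0

[0] ~+~++
~~+~+
~~~~~
+~~~~
++~+~
~+++~
[1] ~+~++
~~+~~
~~~++
+~~~+
++~+~
~+++~
[2] ~+~++
~~+~~
~~~+~
+~~+~
++~++
~+++~
[3] ~+~++
~~+~~
~~~+~
+~~+~
~+~++
+~++~
[4] ~+~++
~~~~~
~++~~
+~++~
~+~++
+~++~
[5] ~+~++
~~~~~
~++~~
+~+~~
~++~~
+~+~~
[6] +~+++
~+~~~
~++~~
+~+~~
~++~~
+~+~~
[7] ~~+++
+~~~~
+++~~
+~+~~
~++~~
+~+~~
[8] +++++
~~~~~
+++~~
+~+~~
~++~~
+~+~~
[9] +++++
~~~~~
++++~
+~~++
~+++~
+~+~~
[10] +++++
~~~~~
++++~
+~+++
~~~~~
+~~~~
[11] +++++
~~~~~
++++~
+~+++
+~~~~
~+~~~
[12] +++++
~~~~~
+++++
+~+~~
+~~~+
~+~~~
[13] ~++++
++~~~
~++++
+~+~~
+~~~+
~+~~~
[14] ~++++
++~~~
~~+++
~+~~~
++~~+
~+~~~
[15] ~++++
++~~~
~~+++
~+~~~
++~++
~++++
[16] ~~~~+
+++~~
~~+++
~+~~~
++~++
~++++
[17] ~~~+~
+++~+
~~+++
~+~~~
++~++
~++++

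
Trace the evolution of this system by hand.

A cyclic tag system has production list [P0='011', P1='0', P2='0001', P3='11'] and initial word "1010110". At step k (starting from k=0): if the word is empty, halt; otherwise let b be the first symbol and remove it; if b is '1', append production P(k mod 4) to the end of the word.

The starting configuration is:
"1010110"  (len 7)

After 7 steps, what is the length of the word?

k=0  "1010110"  (len 7)
k=1  "010110011"  (len 9)
k=2  "10110011"  (len 8)
k=3  "01100110001"  (len 11)
k=4  "1100110001"  (len 10)
k=5  "100110001011"  (len 12)
k=6  "001100010110"  (len 12)
k=7  "01100010110"  (len 11)

11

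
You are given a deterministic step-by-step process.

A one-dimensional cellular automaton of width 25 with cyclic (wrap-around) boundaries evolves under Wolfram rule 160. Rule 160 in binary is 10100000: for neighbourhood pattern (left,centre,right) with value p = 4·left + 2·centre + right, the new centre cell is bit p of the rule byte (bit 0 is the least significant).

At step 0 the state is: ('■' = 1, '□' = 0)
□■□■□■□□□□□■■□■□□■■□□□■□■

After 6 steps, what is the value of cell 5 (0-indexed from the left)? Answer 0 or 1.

0

gen 0: □■□■□■□□□□□■■□■□□■■□□□■□■
gen 1: ■□■□■□□□□□□□□■□□□□□□□□□■□
gen 2: □■□■□□□□□□□□□□□□□□□□□□□□■
gen 3: ■□■□□□□□□□□□□□□□□□□□□□□□□
gen 4: □■□□□□□□□□□□□□□□□□□□□□□□□
gen 5: □□□□□□□□□□□□□□□□□□□□□□□□□
gen 6: □□□□□□□□□□□□□□□□□□□□□□□□□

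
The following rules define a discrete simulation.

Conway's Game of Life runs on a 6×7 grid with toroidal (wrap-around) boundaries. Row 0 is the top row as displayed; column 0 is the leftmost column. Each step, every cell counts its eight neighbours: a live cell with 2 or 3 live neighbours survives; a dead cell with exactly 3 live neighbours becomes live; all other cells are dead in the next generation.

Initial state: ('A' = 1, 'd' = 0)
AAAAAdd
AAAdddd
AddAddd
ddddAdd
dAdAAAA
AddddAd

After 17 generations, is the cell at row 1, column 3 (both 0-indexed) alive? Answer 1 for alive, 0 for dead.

0

0) AAAAAdd
AAAdddd
AddAddd
ddddAdd
dAdAAAA
AddddAd
1) dddAAdd
ddddAdA
AdAAddd
AdAdddA
AddAddA
ddddddd
2) dddAAAd
ddAdAAd
AdAAdAd
ddAdddd
AAddddA
dddAAdd
3) ddAdddd
dAAdddd
ddAddAA
ddAAddd
AAAAddd
AdAAddA
4) Adddddd
dAAAddd
ddddddd
AdddAdA
AdddAdA
AdddddA
5) AdAdddA
dAAdddd
AAAAddd
AdddddA
dAddddd
dAdddAd
6) AdAdddA
ddddddA
dddAddA
ddddddA
dAddddA
dAAdddA
7) ddAddAA
dddddAA
AddddAA
dddddAA
dAAddAA
ddAddAA
8) AdddAdd
ddddAdd
AdddAdd
dAddAdd
dAAdAdd
ddAAAdd
9) ddddAAd
dddAAAd
dddAAAd
AAAdAAd
dAddAAd
ddAdAAd
10) ddddddA
ddddddA
dAddddd
AAAdddd
Adddddd
ddddddA
11) AddddAA
Adddddd
dAAdddd
AdAdddd
AdddddA
AdddddA
12) dAdddAd
Adddddd
AdAdddd
AdAdddA
ddddddd
dAddddd
13) AAddddd
AdddddA
Adddddd
AdddddA
AAddddd
ddddddd
14) AAddddA
ddddddA
dAddddd
ddddddA
AAddddA
ddddddd
15) AdddddA
dAddddA
Adddddd
dAddddA
AdddddA
ddddddd
16) AdddddA
dAddddA
dAddddA
dAddddA
AdddddA
ddddddd
17) AdddddA
dAdddAA
dAAddAA
dAdddAA
AdddddA
ddddddd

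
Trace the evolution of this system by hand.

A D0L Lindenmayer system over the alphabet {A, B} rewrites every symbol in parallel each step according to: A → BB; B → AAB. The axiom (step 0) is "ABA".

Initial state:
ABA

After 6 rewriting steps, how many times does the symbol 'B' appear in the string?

441

[0] ABA
[1] BBAABBB
[2] AABAABBBBBAABAABAAB
[3] BBBBAABBBBBAABAABAABAABAABBBBBAABBBBBAABBBBBAAB
[4] AABAABAABAABBBBBAABAABAABAABAABBBBBAABBBBBAABBBBBAABBBBBAA…BAABAABAABAABBBBBAABAABAABAABAABBBBBAABAABAABAABAABBBBBAAB  (len 123)
[5] BBBBAABBBBBAABBBBBAABBBBBAABAABAABAABAABBBBBAABBBBBAABBBBB…BAABBBBBAABBBBBAABBBBBAABBBBBAABBBBBAABAABAABAABAABBBBBAAB  (len 311)
[6] AABAABAABAABBBBBAABAABAABAABAABBBBBAABAABAABAABAABBBBBAABA…BAABBBBBAABBBBBAABBBBBAABBBBBAABBBBBAABAABAABAABAABBBBBAAB  (len 803)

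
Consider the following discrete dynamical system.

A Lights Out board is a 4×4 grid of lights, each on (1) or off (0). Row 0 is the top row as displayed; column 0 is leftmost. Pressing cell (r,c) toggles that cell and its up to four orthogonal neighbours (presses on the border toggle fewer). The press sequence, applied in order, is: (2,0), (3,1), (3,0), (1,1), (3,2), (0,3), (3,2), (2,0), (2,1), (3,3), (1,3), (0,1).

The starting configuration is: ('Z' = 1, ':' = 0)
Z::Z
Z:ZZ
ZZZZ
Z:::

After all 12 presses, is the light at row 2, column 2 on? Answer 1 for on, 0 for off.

t=0: Z::Z
Z:ZZ
ZZZZ
Z:::
t=1: Z::Z
::ZZ
::ZZ
::::
t=2: Z::Z
::ZZ
:ZZZ
ZZZ:
t=3: Z::Z
::ZZ
ZZZZ
::Z:
t=4: ZZ:Z
ZZ:Z
Z:ZZ
::Z:
t=5: ZZ:Z
ZZ:Z
Z::Z
:Z:Z
t=6: ZZZ:
ZZ::
Z::Z
:Z:Z
t=7: ZZZ:
ZZ::
Z:ZZ
::Z:
t=8: ZZZ:
:Z::
:ZZZ
Z:Z:
t=9: ZZZ:
::::
Z::Z
ZZZ:
t=10: ZZZ:
::::
Z:::
ZZ:Z
t=11: ZZZZ
::ZZ
Z::Z
ZZ:Z
t=12: :::Z
:ZZZ
Z::Z
ZZ:Z

0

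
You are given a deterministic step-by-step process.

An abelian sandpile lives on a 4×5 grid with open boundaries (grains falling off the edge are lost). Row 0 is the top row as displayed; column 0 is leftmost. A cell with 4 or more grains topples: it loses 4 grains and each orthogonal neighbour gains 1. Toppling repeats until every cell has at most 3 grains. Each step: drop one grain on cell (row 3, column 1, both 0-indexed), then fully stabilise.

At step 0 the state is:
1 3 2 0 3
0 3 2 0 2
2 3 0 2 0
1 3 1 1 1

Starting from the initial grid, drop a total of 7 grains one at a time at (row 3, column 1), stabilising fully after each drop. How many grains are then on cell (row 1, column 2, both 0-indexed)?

step 0: 1 3 2 0 3
0 3 2 0 2
2 3 0 2 0
1 3 1 1 1
step 1: 2 0 3 0 3
1 1 3 0 2
3 1 1 2 0
2 1 2 1 1
step 2: 2 0 3 0 3
1 1 3 0 2
3 1 1 2 0
2 2 2 1 1
step 3: 2 0 3 0 3
1 1 3 0 2
3 1 1 2 0
2 3 2 1 1
step 4: 2 0 3 0 3
1 1 3 0 2
3 2 1 2 0
3 0 3 1 1
step 5: 2 0 3 0 3
1 1 3 0 2
3 2 1 2 0
3 1 3 1 1
step 6: 2 0 3 0 3
1 1 3 0 2
3 2 1 2 0
3 2 3 1 1
step 7: 2 0 3 0 3
1 1 3 0 2
3 2 1 2 0
3 3 3 1 1

3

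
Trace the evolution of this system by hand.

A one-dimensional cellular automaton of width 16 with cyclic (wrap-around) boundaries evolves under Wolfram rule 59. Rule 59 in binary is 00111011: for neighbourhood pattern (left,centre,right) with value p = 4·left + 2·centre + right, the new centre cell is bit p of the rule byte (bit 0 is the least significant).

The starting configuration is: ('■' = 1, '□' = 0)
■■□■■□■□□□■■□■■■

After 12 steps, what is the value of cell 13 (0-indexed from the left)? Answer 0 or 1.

0

t=0: ■■□■■□■□□□■■□■■■
t=1: □□■■□■□■■■■□■■□□
t=2: ■■■□■□■■□□□■■□■■
t=3: □□□■□■■□■■■■□■■□
t=4: ■■■□■■□■■□□□■■□■
t=5: □□□■■□■■□■■■■□■■
t=6: ■■■■□■■□■■□□□■■□
t=7: ■□□□■■□■■□■■■■□■
t=8: □■■■■□■■□■■□□□■■
t=9: ■■□□□■■□■■□■■■■□
t=10: ■□■■■■□■■□■■□□□■
t=11: □■■□□□■■□■■□■■■■
t=12: ■■□■■■■□■■□■■□□□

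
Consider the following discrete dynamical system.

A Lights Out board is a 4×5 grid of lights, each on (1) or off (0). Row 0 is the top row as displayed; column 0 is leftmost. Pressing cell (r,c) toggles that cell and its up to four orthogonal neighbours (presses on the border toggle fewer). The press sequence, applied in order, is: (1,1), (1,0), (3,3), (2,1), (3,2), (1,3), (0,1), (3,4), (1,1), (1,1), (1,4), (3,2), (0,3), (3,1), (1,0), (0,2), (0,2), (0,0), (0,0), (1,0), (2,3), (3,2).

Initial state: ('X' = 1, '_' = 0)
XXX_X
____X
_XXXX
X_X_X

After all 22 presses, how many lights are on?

0) XXX_X
____X
_XXXX
X_X_X
1) X_X_X
XXX_X
__XXX
X_X_X
2) __X_X
__X_X
X_XXX
X_X_X
3) __X_X
__X_X
X_X_X
X__X_
4) __X_X
_XX_X
_X__X
XX_X_
5) __X_X
_XX_X
_XX_X
X_X__
6) __XXX
_X_X_
_XXXX
X_X__
7) XX_XX
___X_
_XXXX
X_X__
8) XX_XX
___X_
_XXX_
X_XXX
9) X__XX
XXXX_
__XX_
X_XXX
10) XX_XX
___X_
_XXX_
X_XXX
11) XX_X_
____X
_XXXX
X_XXX
12) XX_X_
____X
_X_XX
XX__X
13) XXX_X
___XX
_X_XX
XX__X
14) XXX_X
___XX
___XX
__X_X
15) _XX_X
XX_XX
X__XX
__X_X
16) ___XX
XXXXX
X__XX
__X_X
17) _XX_X
XX_XX
X__XX
__X_X
18) X_X_X
_X_XX
X__XX
__X_X
19) _XX_X
XX_XX
X__XX
__X_X
20) XXX_X
___XX
___XX
__X_X
21) XXX_X
____X
__X__
__XXX
22) XXX_X
____X
_____
_X__X

7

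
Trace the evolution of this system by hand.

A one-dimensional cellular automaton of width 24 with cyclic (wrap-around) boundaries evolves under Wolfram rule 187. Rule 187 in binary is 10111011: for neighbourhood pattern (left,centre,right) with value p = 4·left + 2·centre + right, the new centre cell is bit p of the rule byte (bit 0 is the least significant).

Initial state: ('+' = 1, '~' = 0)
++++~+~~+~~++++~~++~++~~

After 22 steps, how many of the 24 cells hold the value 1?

18

step 0: ++++~+~~+~~++++~~++~++~~
step 1: +++~+~++~+++++~+++~++~++
step 2: ++~+~++~+++++~+++~++~+++
step 3: +~+~++~+++++~+++~++~++++
step 4: ~+~++~+++++~+++~++~+++++
step 5: +~++~+++++~+++~++~+++++~
step 6: ~++~+++++~+++~++~+++++~+
step 7: ++~+++++~+++~++~+++++~+~
step 8: +~+++++~+++~++~+++++~+~+
step 9: ~+++++~+++~++~+++++~+~++
step 10: +++++~+++~++~+++++~+~++~
step 11: ++++~+++~++~+++++~+~++~+
step 12: +++~+++~++~+++++~+~++~++
step 13: ++~+++~++~+++++~+~++~+++
step 14: +~+++~++~+++++~+~++~++++
step 15: ~+++~++~+++++~+~++~+++++
step 16: +++~++~+++++~+~++~+++++~
step 17: ++~++~+++++~+~++~+++++~+
step 18: +~++~+++++~+~++~+++++~++
step 19: ~++~+++++~+~++~+++++~+++
step 20: ++~+++++~+~++~+++++~+++~
step 21: +~+++++~+~++~+++++~+++~+
step 22: ~+++++~+~++~+++++~+++~++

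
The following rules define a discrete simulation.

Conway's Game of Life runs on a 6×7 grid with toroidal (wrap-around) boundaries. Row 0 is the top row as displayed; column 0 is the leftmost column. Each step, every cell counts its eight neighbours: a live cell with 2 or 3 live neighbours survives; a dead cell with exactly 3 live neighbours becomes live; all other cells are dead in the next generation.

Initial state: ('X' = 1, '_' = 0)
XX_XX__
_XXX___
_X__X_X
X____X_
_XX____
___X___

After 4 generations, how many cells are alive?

gen 0: XX_XX__
_XXX___
_X__X_X
X____X_
_XX____
___X___
gen 1: XX__X__
_____X_
_X_XXXX
X_X__XX
_XX____
X__XX__
gen 2: XX_XXXX
_XXX___
_XXX___
_______
__X_XX_
X__XX__
gen 3: _____XX
_____XX
_X_X___
_X__X__
____XX_
X______
gen 4: X____X_
X___XXX
X_X_XX_
__XXXX_
____XX_
____X__

17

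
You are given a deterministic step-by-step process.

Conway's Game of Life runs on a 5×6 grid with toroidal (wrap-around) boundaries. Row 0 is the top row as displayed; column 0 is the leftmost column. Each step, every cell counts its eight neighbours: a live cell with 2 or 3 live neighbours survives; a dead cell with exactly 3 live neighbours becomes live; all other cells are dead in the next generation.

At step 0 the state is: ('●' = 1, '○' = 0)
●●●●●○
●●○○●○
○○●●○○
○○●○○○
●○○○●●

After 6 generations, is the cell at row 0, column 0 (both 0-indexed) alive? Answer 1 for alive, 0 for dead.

0) ●●●●●○
●●○○●○
○○●●○○
○○●○○○
●○○○●●
1) ○○●○○○
●○○○●○
○○●●○○
○●●○●●
●○○○●○
2) ○●○●○○
○●●○○○
●○●○○○
●●●○●●
●○●○●○
3) ●○○●○○
●○○●○○
○○○○○○
○○●○●○
○○○○●○
4) ○○○●●●
○○○○○○
○○○●○○
○○○●○○
○○○○●●
5) ○○○●○●
○○○●○○
○○○○○○
○○○●○○
○○○○○●
6) ○○○○○○
○○○○●○
○○○○○○
○○○○○○
○○○○○○

0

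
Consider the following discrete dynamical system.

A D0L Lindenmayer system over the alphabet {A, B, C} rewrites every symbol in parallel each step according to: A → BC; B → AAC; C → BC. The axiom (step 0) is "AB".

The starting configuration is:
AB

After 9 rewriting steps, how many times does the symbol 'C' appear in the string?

1667

[0] AB
[1] BCAAC
[2] AACBCBCBCBC
[3] BCBCBCAACBCAACBCAACBCAACBC
[4] AACBCAACBCAACBCBCBCBCAACBCBCBCBCAACBCBCBCBCAACBCBCBCBCAACBC
[5] BCBCBCAACBCBCBCBCAACBCBCBCBCAACBCAACBCAACBCAACBCBCBCBCAACB…CAACBCAACBCAACBCAACBCBCBCBCAACBCAACBCAACBCAACBCBCBCBCAACBC  (len 137)
[6] AACBCAACBCAACBCBCBCBCAACBCAACBCAACBCAACBCBCBCBCAACBCAACBCA…CBCBCAACBCBCBCBCAACBCBCBCBCAACBCAACBCAACBCAACBCBCBCBCAACBC  (len 314)
[7] BCBCBCAACBCBCBCBCAACBCBCBCBCAACBCAACBCAACBCAACBCBCBCBCAACB…CBCBCAACBCBCBCBCAACBCBCBCBCAACBCAACBCAACBCAACBCBCBCBCAACBC  (len 725)
[8] AACBCAACBCAACBCBCBCBCAACBCAACBCAACBCAACBCBCBCBCAACBCAACBCA…CBCBCAACBCBCBCBCAACBCBCBCBCAACBCAACBCAACBCAACBCBCBCBCAACBC  (len 1667)
[9] BCBCBCAACBCBCBCBCAACBCBCBCBCAACBCAACBCAACBCAACBCBCBCBCAACB…CBCBCAACBCBCBCBCAACBCBCBCBCAACBCAACBCAACBCAACBCBCBCBCAACBC  (len 3842)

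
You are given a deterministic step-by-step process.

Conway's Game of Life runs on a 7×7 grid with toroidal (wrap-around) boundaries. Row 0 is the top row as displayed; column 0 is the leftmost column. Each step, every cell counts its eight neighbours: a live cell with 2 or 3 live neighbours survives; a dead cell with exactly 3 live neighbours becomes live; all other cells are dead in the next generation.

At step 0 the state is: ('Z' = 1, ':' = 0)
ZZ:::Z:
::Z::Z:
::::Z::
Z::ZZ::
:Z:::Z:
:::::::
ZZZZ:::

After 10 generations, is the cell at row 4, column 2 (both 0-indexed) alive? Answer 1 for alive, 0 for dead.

0

k=0  ZZ:::Z:
::Z::Z:
::::Z::
Z::ZZ::
:Z:::Z:
:::::::
ZZZZ:::
k=1  Z::ZZ::
:Z::ZZZ
::::ZZ:
:::ZZZ:
::::Z::
Z::::::
Z:Z:::Z
k=2  ::ZZZ::
Z:::::Z
:::::::
:::Z:::
:::ZZZ:
ZZ::::Z
Z::Z::Z
k=3  :ZZZZZ:
:::Z:::
:::::::
:::Z:::
Z:ZZZZZ
:ZZZ:::
:::ZZZZ
k=4  ::::::Z
:::Z:::
:::::::
::ZZ:ZZ
Z::::ZZ
:Z:::::
Z:::::Z
k=5  Z:::::Z
:::::::
::ZZZ::
Z:::ZZ:
ZZZ:ZZ:
:Z:::Z:
Z:::::Z
k=6  Z:::::Z
:::Z:::
:::ZZZ:
Z::::::
Z:ZZ:::
::Z:ZZ:
:Z:::Z:
k=7  Z:::::Z
:::Z:ZZ
:::ZZ::
:ZZ:::Z
::ZZZ:Z
::Z:ZZZ
ZZ::ZZ:
k=8  :Z:::::
Z::Z:ZZ
Z::ZZ:Z
ZZ:::::
::::Z:Z
::Z::::
:Z:ZZ::
k=9  :Z:Z:ZZ
:ZZZ:Z:
::ZZZ::
:Z:ZZ::
ZZ:::::
::Z:ZZ:
:Z:Z:::
k=10  :Z:Z:ZZ
ZZ:::ZZ
:::::Z:
ZZ::Z::
ZZ:::Z:
Z:ZZZ::
ZZ:Z::Z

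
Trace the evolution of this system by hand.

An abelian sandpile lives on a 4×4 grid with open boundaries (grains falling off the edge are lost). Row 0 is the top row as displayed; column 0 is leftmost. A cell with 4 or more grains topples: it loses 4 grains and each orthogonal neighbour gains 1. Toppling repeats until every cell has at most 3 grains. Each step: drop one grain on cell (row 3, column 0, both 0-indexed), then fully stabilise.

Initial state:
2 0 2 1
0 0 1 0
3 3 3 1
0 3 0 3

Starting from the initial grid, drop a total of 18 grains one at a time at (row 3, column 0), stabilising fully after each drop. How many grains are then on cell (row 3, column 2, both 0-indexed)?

t=0: 2 0 2 1
0 0 1 0
3 3 3 1
0 3 0 3
t=1: 2 0 2 1
0 0 1 0
3 3 3 1
1 3 0 3
t=2: 2 0 2 1
0 0 1 0
3 3 3 1
2 3 0 3
t=3: 2 0 2 1
0 0 1 0
3 3 3 1
3 3 0 3
t=4: 2 0 2 1
1 1 2 0
1 2 0 2
2 1 2 3
t=5: 2 0 2 1
1 1 2 0
1 2 0 2
3 1 2 3
t=6: 2 0 2 1
1 1 2 0
2 2 0 2
0 2 2 3
t=7: 2 0 2 1
1 1 2 0
2 2 0 2
1 2 2 3
t=8: 2 0 2 1
1 1 2 0
2 2 0 2
2 2 2 3
t=9: 2 0 2 1
1 1 2 0
2 2 0 2
3 2 2 3
t=10: 2 0 2 1
1 1 2 0
3 2 0 2
0 3 2 3
t=11: 2 0 2 1
1 1 2 0
3 2 0 2
1 3 2 3
t=12: 2 0 2 1
1 1 2 0
3 2 0 2
2 3 2 3
t=13: 2 0 2 1
1 1 2 0
3 2 0 2
3 3 2 3
t=14: 2 0 2 1
2 2 2 0
1 0 1 2
2 1 3 3
t=15: 2 0 2 1
2 2 2 0
1 0 1 2
3 1 3 3
t=16: 2 0 2 1
2 2 2 0
2 0 1 2
0 2 3 3
t=17: 2 0 2 1
2 2 2 0
2 0 1 2
1 2 3 3
t=18: 2 0 2 1
2 2 2 0
2 0 1 2
2 2 3 3

3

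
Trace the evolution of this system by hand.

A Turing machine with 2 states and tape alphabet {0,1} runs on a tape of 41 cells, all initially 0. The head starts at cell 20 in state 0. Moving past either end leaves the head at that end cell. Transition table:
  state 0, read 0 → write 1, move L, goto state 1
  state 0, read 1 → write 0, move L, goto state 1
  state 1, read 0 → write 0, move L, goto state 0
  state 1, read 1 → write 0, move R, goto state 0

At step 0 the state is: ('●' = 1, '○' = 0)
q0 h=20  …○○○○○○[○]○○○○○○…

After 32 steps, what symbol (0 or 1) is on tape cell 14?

1

[0] q0 h=20  …○○○○○○[○]○○○○○○…
[1] q1 h=19  …○○○○○○[○]●○○○○○…
[2] q0 h=18  …○○○○○○[○]○●○○○○…
[3] q1 h=17  …○○○○○○[○]●○●○○○…
[4] q0 h=16  …○○○○○○[○]○●○●○○…
[5] q1 h=15  …○○○○○○[○]●○●○●○…
[6] q0 h=14  …○○○○○○[○]○●○●○●…
[7] q1 h=13  …○○○○○○[○]●○●○●○…
[8] q0 h=12  …○○○○○○[○]○●○●○●…
[9] q1 h=11  …○○○○○○[○]●○●○●○…
[10] q0 h=10  …○○○○○○[○]○●○●○●…
[11] q1 h= 9  …○○○○○○[○]●○●○●○…
[12] q0 h= 8  …○○○○○○[○]○●○●○●…
[13] q1 h= 7  …○○○○○○[○]●○●○●○…
[14] q0 h= 6  |○○○○○○[○]○●○●○●…
[15] q1 h= 5  |○○○○○[○]●○●○●○…
[16] q0 h= 4  |○○○○[○]○●○●○●…
[17] q1 h= 3  |○○○[○]●○●○●○…
[18] q0 h= 2  |○○[○]○●○●○●…
[19] q1 h= 1  |○[○]●○●○●○…
[20] q0 h= 0  |[○]○●○●○●…
[21] q1 h= 0  |[●]○●○●○●…
[22] q0 h= 1  |○[○]●○●○●○…
[23] q1 h= 0  |[○]●●○●○●…
[24] q0 h= 0  |[○]●●○●○●…
[25] q1 h= 0  |[●]●●○●○●…
[26] q0 h= 1  |○[●]●○●○●○…
[27] q1 h= 0  |[○]○●○●○●…
[28] q0 h= 0  |[○]○●○●○●…
[29] q1 h= 0  |[●]○●○●○●…
[30] q0 h= 1  |○[○]●○●○●○…
[31] q1 h= 0  |[○]●●○●○●…
[32] q0 h= 0  |[○]●●○●○●…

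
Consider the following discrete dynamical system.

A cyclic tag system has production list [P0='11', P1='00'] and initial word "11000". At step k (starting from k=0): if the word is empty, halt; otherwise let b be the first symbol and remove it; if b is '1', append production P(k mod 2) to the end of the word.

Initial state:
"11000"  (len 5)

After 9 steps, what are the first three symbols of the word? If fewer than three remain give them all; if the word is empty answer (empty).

t=0: "11000"  (len 5)
t=1: "100011"  (len 6)
t=2: "0001100"  (len 7)
t=3: "001100"  (len 6)
t=4: "01100"  (len 5)
t=5: "1100"  (len 4)
t=6: "10000"  (len 5)
t=7: "000011"  (len 6)
t=8: "00011"  (len 5)
t=9: "0011"  (len 4)

001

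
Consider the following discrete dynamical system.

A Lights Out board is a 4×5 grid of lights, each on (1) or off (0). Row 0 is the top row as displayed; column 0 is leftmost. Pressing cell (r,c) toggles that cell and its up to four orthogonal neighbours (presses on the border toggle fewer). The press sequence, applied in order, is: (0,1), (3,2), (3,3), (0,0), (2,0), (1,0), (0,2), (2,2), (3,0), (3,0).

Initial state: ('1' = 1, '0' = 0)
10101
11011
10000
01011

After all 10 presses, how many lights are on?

11

0) 10101
11011
10000
01011
1) 01001
10011
10000
01011
2) 01001
10011
10100
00101
3) 01001
10011
10110
00010
4) 10001
00011
10110
00010
5) 10001
10011
01110
10010
6) 00001
01011
11110
10010
7) 01111
01111
11110
10010
8) 01111
01011
10000
10110
9) 01111
01011
00000
01110
10) 01111
01011
10000
10110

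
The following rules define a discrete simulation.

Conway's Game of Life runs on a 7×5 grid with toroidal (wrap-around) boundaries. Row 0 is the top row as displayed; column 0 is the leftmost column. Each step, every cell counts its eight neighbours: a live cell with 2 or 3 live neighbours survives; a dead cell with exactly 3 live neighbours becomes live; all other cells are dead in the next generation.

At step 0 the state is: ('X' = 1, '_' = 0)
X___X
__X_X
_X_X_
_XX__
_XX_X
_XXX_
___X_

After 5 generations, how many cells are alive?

2

0) X___X
__X_X
_X_X_
_XX__
_XX_X
_XXX_
___X_
1) X___X
_XX_X
XX_X_
_____
_____
XX__X
XX_X_
2) _____
__X__
XX_XX
_____
X____
_XX_X
__XX_
3) __XX_
XXXXX
XXXXX
_X___
XX___
XXX_X
_XXX_
4) _____
_____
_____
___X_
____X
____X
_____
5) _____
_____
_____
_____
___XX
_____
_____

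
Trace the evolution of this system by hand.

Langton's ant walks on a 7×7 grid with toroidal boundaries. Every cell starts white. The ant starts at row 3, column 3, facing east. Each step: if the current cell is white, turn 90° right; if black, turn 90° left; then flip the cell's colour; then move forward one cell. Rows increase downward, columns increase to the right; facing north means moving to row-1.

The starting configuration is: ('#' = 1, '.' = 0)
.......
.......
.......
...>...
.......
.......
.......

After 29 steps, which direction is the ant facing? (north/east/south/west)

gen 0: .......
.......
.......
...>...
.......
.......
.......
gen 1: .......
.......
.......
...#...
...v...
.......
.......
gen 2: .......
.......
.......
...#...
..<#...
.......
.......
gen 3: .......
.......
.......
..^#...
..##...
.......
.......
gen 4: .......
.......
.......
..#>...
..##...
.......
.......
gen 5: .......
.......
...^...
..#....
..##...
.......
.......
gen 6: .......
.......
...#>..
..#....
..##...
.......
.......
gen 7: .......
.......
...##..
..#.v..
..##...
.......
.......
gen 8: .......
.......
...##..
..#<#..
..##...
.......
.......
gen 9: .......
.......
...^#..
..###..
..##...
.......
.......
gen 10: .......
.......
..<.#..
..###..
..##...
.......
.......
gen 11: .......
..^....
..#.#..
..###..
..##...
.......
.......
gen 12: .......
..#>...
..#.#..
..###..
..##...
.......
.......
gen 13: .......
..##...
..#v#..
..###..
..##...
.......
.......
gen 14: .......
..##...
..<##..
..###..
..##...
.......
.......
gen 15: .......
..##...
...##..
..v##..
..##...
.......
.......
gen 16: .......
..##...
...##..
...>#..
..##...
.......
.......
gen 17: .......
..##...
...^#..
....#..
..##...
.......
.......
gen 18: .......
..##...
..<.#..
....#..
..##...
.......
.......
gen 19: .......
..^#...
..#.#..
....#..
..##...
.......
.......
gen 20: .......
.<.#...
..#.#..
....#..
..##...
.......
.......
gen 21: .^.....
.#.#...
..#.#..
....#..
..##...
.......
.......
gen 22: .#>....
.#.#...
..#.#..
....#..
..##...
.......
.......
gen 23: .##....
.#v#...
..#.#..
....#..
..##...
.......
.......
gen 24: .##....
.<##...
..#.#..
....#..
..##...
.......
.......
gen 25: .##....
..##...
.v#.#..
....#..
..##...
.......
.......
gen 26: .##....
..##...
<##.#..
....#..
..##...
.......
.......
gen 27: .##....
^.##...
###.#..
....#..
..##...
.......
.......
gen 28: .##....
#>##...
###.#..
....#..
..##...
.......
.......
gen 29: .##....
####...
#v#.#..
....#..
..##...
.......
.......

south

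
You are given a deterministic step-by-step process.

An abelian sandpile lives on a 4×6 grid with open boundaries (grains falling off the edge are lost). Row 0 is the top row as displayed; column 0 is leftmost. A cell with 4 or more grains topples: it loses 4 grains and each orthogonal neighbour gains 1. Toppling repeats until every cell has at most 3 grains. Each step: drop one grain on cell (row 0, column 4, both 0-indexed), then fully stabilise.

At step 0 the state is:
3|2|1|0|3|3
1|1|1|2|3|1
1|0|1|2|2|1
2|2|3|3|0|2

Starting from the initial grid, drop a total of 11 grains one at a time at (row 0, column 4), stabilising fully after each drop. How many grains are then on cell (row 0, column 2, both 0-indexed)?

step 0: 3|2|1|0|3|3
1|1|1|2|3|1
1|0|1|2|2|1
2|2|3|3|0|2
step 1: 3|2|1|1|2|0
1|1|1|3|0|3
1|0|1|2|3|1
2|2|3|3|0|2
step 2: 3|2|1|1|3|0
1|1|1|3|0|3
1|0|1|2|3|1
2|2|3|3|0|2
step 3: 3|2|1|2|0|1
1|1|1|3|1|3
1|0|1|2|3|1
2|2|3|3|0|2
step 4: 3|2|1|2|1|1
1|1|1|3|1|3
1|0|1|2|3|1
2|2|3|3|0|2
step 5: 3|2|1|2|2|1
1|1|1|3|1|3
1|0|1|2|3|1
2|2|3|3|0|2
step 6: 3|2|1|2|3|1
1|1|1|3|1|3
1|0|1|2|3|1
2|2|3|3|0|2
step 7: 3|2|1|3|0|2
1|1|1|3|2|3
1|0|1|2|3|1
2|2|3|3|0|2
step 8: 3|2|1|3|1|2
1|1|1|3|2|3
1|0|1|2|3|1
2|2|3|3|0|2
step 9: 3|2|1|3|2|2
1|1|1|3|2|3
1|0|1|2|3|1
2|2|3|3|0|2
step 10: 3|2|1|3|3|2
1|1|1|3|2|3
1|0|1|2|3|1
2|2|3|3|0|2
step 11: 3|2|2|1|3|0
1|1|2|2|2|1
1|0|3|1|1|3
2|3|0|1|2|2

2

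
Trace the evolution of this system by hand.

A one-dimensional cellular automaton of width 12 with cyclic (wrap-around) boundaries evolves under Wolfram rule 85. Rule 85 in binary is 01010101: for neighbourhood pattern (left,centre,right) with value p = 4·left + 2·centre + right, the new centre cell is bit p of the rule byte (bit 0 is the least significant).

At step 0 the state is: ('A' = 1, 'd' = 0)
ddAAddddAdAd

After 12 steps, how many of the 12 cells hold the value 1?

4

t=0: ddAAddddAdAd
t=1: AddAAAAdAdAA
t=2: AAddddAdAddd
t=3: dAAAAdAdAAAd
t=4: ddddAdAdddAA
t=5: AAAdAdAAAddA
t=6: ddAdAdddAAdd
t=7: AdAdAAAddAAA
t=8: AdAdddAAdddd
t=9: AdAAAddAAAAd
t=10: AdddAAddddAd
t=11: AAAddAAAAdAd
t=12: ddAAddddAdAd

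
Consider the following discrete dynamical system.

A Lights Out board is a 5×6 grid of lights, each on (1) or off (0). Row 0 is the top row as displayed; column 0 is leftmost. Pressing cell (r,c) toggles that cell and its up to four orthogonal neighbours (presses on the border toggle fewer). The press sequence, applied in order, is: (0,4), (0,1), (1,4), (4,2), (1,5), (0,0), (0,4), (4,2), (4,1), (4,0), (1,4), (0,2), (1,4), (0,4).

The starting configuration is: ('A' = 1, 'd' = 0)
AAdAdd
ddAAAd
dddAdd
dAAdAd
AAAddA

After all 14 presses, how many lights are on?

[0] AAdAdd
ddAAAd
dddAdd
dAAdAd
AAAddA
[1] AAddAA
ddAAdd
dddAdd
dAAdAd
AAAddA
[2] ddAdAA
dAAAdd
dddAdd
dAAdAd
AAAddA
[3] ddAddA
dAAdAA
dddAAd
dAAdAd
AAAddA
[4] ddAddA
dAAdAA
dddAAd
dAddAd
AddAdA
[5] ddAddd
dAAddd
dddAAA
dAddAd
AddAdA
[6] AAAddd
AAAddd
dddAAA
dAddAd
AddAdA
[7] AAAAAA
AAAdAd
dddAAA
dAddAd
AddAdA
[8] AAAAAA
AAAdAd
dddAAA
dAAdAd
AAAddA
[9] AAAAAA
AAAdAd
dddAAA
ddAdAd
dddddA
[10] AAAAAA
AAAdAd
dddAAA
AdAdAd
AAdddA
[11] AAAAdA
AAAAdA
dddAdA
AdAdAd
AAdddA
[12] AddddA
AAdAdA
dddAdA
AdAdAd
AAdddA
[13] AdddAA
AAddAd
dddAAA
AdAdAd
AAdddA
[14] AddAdd
AAdddd
dddAAA
AdAdAd
AAdddA

13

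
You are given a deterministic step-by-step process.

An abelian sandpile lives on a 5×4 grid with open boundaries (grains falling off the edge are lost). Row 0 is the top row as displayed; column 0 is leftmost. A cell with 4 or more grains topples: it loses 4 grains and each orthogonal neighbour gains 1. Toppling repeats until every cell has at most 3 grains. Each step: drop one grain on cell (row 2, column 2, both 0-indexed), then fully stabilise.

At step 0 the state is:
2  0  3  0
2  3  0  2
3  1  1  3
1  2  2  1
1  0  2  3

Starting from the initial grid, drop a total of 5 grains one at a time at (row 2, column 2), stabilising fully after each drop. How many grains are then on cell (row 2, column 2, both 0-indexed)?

step 0: 2  0  3  0
2  3  0  2
3  1  1  3
1  2  2  1
1  0  2  3
step 1: 2  0  3  0
2  3  0  2
3  1  2  3
1  2  2  1
1  0  2  3
step 2: 2  0  3  0
2  3  0  2
3  1  3  3
1  2  2  1
1  0  2  3
step 3: 2  0  3  0
2  3  1  3
3  2  1  0
1  2  3  2
1  0  2  3
step 4: 2  0  3  0
2  3  1  3
3  2  2  0
1  2  3  2
1  0  2  3
step 5: 2  0  3  0
2  3  1  3
3  2  3  0
1  2  3  2
1  0  2  3

3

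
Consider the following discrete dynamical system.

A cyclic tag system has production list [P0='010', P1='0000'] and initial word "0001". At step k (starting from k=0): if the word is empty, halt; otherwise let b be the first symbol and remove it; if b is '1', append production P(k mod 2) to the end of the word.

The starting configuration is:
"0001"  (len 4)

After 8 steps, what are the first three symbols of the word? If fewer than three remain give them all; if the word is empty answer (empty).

[0] "0001"  (len 4)
[1] "001"  (len 3)
[2] "01"  (len 2)
[3] "1"  (len 1)
[4] "0000"  (len 4)
[5] "000"  (len 3)
[6] "00"  (len 2)
[7] "0"  (len 1)
[8] (halted — word empty)

(empty)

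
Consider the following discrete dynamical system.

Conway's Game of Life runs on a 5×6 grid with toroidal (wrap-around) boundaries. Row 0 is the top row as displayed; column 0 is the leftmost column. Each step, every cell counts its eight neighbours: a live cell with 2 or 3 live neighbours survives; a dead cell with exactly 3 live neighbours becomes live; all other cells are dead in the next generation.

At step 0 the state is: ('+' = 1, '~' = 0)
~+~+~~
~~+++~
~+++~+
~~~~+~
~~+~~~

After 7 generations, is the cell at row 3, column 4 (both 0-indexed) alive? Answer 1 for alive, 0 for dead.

0

step 0: ~+~+~~
~~+++~
~+++~+
~~~~+~
~~+~~~
step 1: ~+~~+~
+~~~~~
~+~~~+
~+~~+~
~~++~~
step 2: ~+++~~
++~~~+
~+~~~+
++~++~
~++++~
step 3: ~~~~~+
~~~~++
~~~~~~
~~~~~~
~~~~~+
step 4: +~~~~+
~~~~++
~~~~~~
~~~~~~
~~~~~~
step 5: +~~~++
+~~~++
~~~~~~
~~~~~~
~~~~~~
step 6: +~~~+~
+~~~+~
~~~~~+
~~~~~~
~~~~~+
step 7: +~~~+~
+~~~+~
~~~~~+
~~~~~~
~~~~~+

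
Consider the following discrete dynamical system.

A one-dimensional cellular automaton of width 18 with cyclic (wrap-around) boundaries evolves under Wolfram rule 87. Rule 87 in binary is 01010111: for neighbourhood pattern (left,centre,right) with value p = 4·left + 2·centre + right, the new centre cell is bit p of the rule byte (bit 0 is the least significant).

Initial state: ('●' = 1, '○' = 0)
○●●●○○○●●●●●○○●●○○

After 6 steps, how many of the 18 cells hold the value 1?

8

[0] ○●●●○○○●●●●●○○●●○○
[1] ●○○●●●●○○○○●●●○●●●
[2] ●●●○○○●●●●●○○●○○○○
[3] ○○●●●●○○○○●●●●●●●●
[4] ●●○○○●●●●●○○○○○○○●
[5] ○●●●●○○○○●●●●●●●●○
[6] ●○○○●●●●●○○○○○○○●●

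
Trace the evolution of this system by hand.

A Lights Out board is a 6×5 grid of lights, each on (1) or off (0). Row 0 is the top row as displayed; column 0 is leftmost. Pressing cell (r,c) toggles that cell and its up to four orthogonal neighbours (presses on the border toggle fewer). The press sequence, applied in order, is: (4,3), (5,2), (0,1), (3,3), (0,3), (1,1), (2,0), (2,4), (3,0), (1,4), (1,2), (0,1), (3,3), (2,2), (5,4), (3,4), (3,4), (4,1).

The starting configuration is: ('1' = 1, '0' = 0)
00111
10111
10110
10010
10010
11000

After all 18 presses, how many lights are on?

20

k=0  00111
10111
10110
10010
10010
11000
k=1  00111
10111
10110
10000
10101
11010
k=2  00111
10111
10110
10000
10001
10100
k=3  11011
11111
10110
10000
10001
10100
k=4  11011
11111
10100
10111
10011
10100
k=5  11100
11101
10100
10111
10011
10100
k=6  10100
00001
11100
10111
10011
10100
k=7  10100
10001
00100
00111
10011
10100
k=8  10100
10000
00111
00110
10011
10100
k=9  10100
10000
10111
11110
00011
10100
k=10  10101
10011
10110
11110
00011
10100
k=11  10001
11101
10010
11110
00011
10100
k=12  01101
10101
10010
11110
00011
10100
k=13  01101
10101
10000
11001
00001
10100
k=14  01101
10001
11110
11101
00001
10100
k=15  01101
10001
11110
11101
00000
10111
k=16  01101
10001
11111
11110
00001
10111
k=17  01101
10001
11110
11101
00000
10111
k=18  01101
10001
11110
10101
11100
11111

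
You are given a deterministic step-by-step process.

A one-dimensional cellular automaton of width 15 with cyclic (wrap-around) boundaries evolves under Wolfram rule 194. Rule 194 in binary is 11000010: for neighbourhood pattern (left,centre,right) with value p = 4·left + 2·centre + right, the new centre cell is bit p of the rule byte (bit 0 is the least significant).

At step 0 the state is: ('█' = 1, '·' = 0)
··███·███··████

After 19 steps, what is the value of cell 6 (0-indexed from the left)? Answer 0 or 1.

gen 0: ··███·███··████
gen 1: ·█·██··██·█·███
gen 2: ····█·█·█····██
gen 3: ···█········█·█
gen 4: ··█········█···
gen 5: ·█········█····
gen 6: █········█·····
gen 7: ········█·····█
gen 8: ·······█·····█·
gen 9: ······█·····█··
gen 10: ·····█·····█···
gen 11: ····█·····█····
gen 12: ···█·····█·····
gen 13: ··█·····█······
gen 14: ·█·····█·······
gen 15: █·····█········
gen 16: ·····█········█
gen 17: ····█········█·
gen 18: ···█········█··
gen 19: ··█········█···

0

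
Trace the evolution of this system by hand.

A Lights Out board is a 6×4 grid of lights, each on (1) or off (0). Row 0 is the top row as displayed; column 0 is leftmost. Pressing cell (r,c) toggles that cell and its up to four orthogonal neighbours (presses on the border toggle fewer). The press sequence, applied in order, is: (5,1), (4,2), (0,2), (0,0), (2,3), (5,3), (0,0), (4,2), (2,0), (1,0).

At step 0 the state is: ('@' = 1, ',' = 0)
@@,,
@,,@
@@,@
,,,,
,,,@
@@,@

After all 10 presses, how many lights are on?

10

step 0: @@,,
@,,@
@@,@
,,,,
,,,@
@@,@
step 1: @@,,
@,,@
@@,@
,,,,
,@,@
,,@@
step 2: @@,,
@,,@
@@,@
,,@,
,,@,
,,,@
step 3: @,@@
@,@@
@@,@
,,@,
,,@,
,,,@
step 4: ,@@@
,,@@
@@,@
,,@,
,,@,
,,,@
step 5: ,@@@
,,@,
@@@,
,,@@
,,@,
,,,@
step 6: ,@@@
,,@,
@@@,
,,@@
,,@@
,,@,
step 7: @,@@
@,@,
@@@,
,,@@
,,@@
,,@,
step 8: @,@@
@,@,
@@@,
,,,@
,@,,
,,,,
step 9: @,@@
,,@,
,,@,
@,,@
,@,,
,,,,
step 10: ,,@@
@@@,
@,@,
@,,@
,@,,
,,,,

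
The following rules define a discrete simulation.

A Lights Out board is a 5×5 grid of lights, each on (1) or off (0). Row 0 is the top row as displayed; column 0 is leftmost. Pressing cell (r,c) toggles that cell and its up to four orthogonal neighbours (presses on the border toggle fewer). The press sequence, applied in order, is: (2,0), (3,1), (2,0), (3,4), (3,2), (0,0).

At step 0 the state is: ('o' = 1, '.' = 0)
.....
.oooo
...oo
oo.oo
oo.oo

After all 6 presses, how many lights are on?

0) .....
.oooo
...oo
oo.oo
oo.oo
1) .....
ooooo
oo.oo
.o.oo
oo.oo
2) .....
ooooo
o..oo
o.ooo
o..oo
3) .....
.oooo
.o.oo
..ooo
o..oo
4) .....
.oooo
.o.o.
..o..
o..o.
5) .....
.oooo
.ooo.
.o.o.
o.oo.
6) oo...
ooooo
.ooo.
.o.o.
o.oo.

15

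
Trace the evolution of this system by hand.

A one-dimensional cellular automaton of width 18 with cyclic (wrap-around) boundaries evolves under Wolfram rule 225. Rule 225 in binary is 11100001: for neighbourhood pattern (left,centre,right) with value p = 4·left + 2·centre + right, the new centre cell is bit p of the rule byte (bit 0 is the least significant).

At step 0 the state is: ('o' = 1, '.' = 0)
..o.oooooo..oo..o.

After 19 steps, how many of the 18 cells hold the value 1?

9

gen 0: ..o.oooooo..oo..o.
gen 1: o..o.ooooo...o....
gen 2: ....o.oooo.o...oo.
gen 3: ooo..o.oooo..o..o.
gen 4: .oo...o.ooo......o
gen 5: o.o.o..o.oo.oooo..
gen 6: .o.o....o.oo.ooo..
gen 7: ..o..oo..o.oo.oo.o
gen 8: ......o...o.oo.oo.
gen 9: ooooo...o..o.oo.o.
gen 10: .oooo.o.....o.oo.o
gen 11: o.oooo..ooo..o.oo.
gen 12: .o.ooo...oo...o.oo
gen 13: o.o.oo.o..o.o..o.o
gen 14: oo.o.oo....o....o.
gen 15: .oo.o.o.oo...oo..o
gen 16: o.oo.o.o.o.o..o...
gen 17: .o.oo.o.o.o.....o.
gen 18: ..o.oo.o.o..ooo...
gen 19: o..o.oo.o....oo.oo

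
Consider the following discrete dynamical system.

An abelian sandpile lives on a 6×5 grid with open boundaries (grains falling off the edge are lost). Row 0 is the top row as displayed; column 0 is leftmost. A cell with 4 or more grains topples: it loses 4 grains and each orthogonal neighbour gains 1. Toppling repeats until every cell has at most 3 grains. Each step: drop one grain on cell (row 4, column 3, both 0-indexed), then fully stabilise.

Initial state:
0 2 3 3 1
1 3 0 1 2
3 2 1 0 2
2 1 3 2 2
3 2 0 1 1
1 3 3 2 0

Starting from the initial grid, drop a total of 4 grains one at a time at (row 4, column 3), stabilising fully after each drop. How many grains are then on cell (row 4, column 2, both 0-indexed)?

t=0: 0 2 3 3 1
1 3 0 1 2
3 2 1 0 2
2 1 3 2 2
3 2 0 1 1
1 3 3 2 0
t=1: 0 2 3 3 1
1 3 0 1 2
3 2 1 0 2
2 1 3 2 2
3 2 0 2 1
1 3 3 2 0
t=2: 0 2 3 3 1
1 3 0 1 2
3 2 1 0 2
2 1 3 2 2
3 2 0 3 1
1 3 3 2 0
t=3: 0 2 3 3 1
1 3 0 1 2
3 2 1 0 2
2 1 3 3 2
3 2 1 0 2
1 3 3 3 0
t=4: 0 2 3 3 1
1 3 0 1 2
3 2 1 0 2
2 1 3 3 2
3 2 1 1 2
1 3 3 3 0

1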